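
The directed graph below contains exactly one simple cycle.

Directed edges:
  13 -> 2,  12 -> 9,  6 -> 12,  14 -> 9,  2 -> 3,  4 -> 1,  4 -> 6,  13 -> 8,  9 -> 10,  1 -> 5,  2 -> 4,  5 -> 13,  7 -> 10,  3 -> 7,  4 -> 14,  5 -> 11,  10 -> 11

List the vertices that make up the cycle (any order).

1, 2, 4, 5, 13

DFS with gray/black marking from 5:
5 gray
  13 gray
    8 gray
    8 black
    2 gray
      4 gray
        6 gray
          12 gray
            9 gray
              10 gray
                11 gray
                11 black
              10 black
            9 black
          12 black
        6 black
        14 gray
          14→9: 9 black — skip
        14 black
        1 gray
          1→5: 5 is gray → back edge
Back edge closes the cycle 5 → 13 → 2 → 4 → 1 → 5; its vertices are {1, 2, 4, 5, 13}.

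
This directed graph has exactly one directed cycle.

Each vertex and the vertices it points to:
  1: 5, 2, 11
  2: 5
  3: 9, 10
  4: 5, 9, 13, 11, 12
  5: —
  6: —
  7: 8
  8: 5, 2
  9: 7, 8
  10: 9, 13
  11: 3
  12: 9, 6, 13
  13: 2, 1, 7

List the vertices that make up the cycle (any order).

1, 3, 10, 11, 13

DFS with gray/black marking from 11:
11 gray
  3 gray
    9 gray
      7 gray
        8 gray
          5 gray
          5 black
          2 gray
            2→5: 5 black — skip
          2 black
        8 black
      7 black
      9→8: 8 black — skip
    9 black
    10 gray
      10→9: 9 black — skip
      13 gray
        13→2: 2 black — skip
        1 gray
          1→5: 5 black — skip
          1→2: 2 black — skip
          1→11: 11 is gray → back edge
Back edge closes the cycle 11 → 3 → 10 → 13 → 1 → 11; its vertices are {1, 3, 10, 11, 13}.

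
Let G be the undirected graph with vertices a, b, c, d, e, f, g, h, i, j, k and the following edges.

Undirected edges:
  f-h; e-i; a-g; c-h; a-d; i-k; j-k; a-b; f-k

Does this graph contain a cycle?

No

DFS, tracking each vertex's parent; an edge to a visited non-parent vertex closes a cycle.
Start from c:
visit c (parent –)
  visit h (parent c)
    h–c: parent, skip
    visit f (parent h)
      f–h: parent, skip
      visit k (parent f)
        k–f: parent, skip
        visit i (parent k)
          visit e (parent i)
            e–i: parent, skip
          i–k: parent, skip
        visit j (parent k)
          j–k: parent, skip
visit a (parent –)
  visit d (parent a)
    d–a: parent, skip
  visit g (parent a)
    g–a: parent, skip
  visit b (parent a)
    b–a: parent, skip
No non-parent visited neighbor found — the graph is a forest.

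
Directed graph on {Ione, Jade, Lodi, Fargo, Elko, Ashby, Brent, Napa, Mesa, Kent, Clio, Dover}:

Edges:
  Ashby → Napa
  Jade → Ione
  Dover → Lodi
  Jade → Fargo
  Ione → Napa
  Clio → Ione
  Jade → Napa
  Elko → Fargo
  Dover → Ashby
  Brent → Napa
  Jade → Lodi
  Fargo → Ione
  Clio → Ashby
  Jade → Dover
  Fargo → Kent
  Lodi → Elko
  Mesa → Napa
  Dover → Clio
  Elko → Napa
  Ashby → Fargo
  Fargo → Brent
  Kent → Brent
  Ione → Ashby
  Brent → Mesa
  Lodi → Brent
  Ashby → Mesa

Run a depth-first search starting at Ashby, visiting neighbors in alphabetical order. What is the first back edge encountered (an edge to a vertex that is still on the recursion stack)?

Ione→Ashby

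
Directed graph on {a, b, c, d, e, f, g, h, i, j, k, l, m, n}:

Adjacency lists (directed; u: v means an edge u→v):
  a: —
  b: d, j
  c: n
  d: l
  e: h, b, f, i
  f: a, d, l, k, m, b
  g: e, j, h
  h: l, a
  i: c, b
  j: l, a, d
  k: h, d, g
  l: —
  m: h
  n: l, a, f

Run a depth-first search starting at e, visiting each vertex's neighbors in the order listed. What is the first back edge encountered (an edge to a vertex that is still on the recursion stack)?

DFS from e (visiting each vertex's neighbors in the order listed); mark gray on enter, black on exit:
e gray
  h gray
    l gray
    l black
    a gray
    a black
  h black
  b gray
    d gray
      d→l: l black — skip
    d black
    j gray
      j→l: l black — skip
      j→a: a black — skip
      j→d: d black — skip
    j black
  b black
  f gray
    f→a: a black — skip
    f→d: d black — skip
    f→l: l black — skip
    k gray
      k→h: h black — skip
      k→d: d black — skip
      g gray
        g→e: e is gray → back edge
First back edge: g → e.

g->e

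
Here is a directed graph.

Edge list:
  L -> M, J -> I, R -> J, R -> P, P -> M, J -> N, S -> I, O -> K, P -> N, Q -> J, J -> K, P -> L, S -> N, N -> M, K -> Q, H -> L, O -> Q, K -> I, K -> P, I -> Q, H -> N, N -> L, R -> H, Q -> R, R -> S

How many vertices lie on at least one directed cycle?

A vertex is on a directed cycle iff it belongs to a strongly connected component of size ≥ 2 (or has a self-loop).
The vertices on cycles are {I, J, K, Q, R, S} — 6 in total.

6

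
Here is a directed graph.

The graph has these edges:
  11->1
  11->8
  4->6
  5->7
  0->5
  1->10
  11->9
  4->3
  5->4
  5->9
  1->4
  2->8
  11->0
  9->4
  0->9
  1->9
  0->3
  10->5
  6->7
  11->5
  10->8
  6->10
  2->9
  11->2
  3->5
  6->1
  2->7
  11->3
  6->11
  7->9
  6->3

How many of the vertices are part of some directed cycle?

A vertex is on a directed cycle iff it belongs to a strongly connected component of size ≥ 2 (or has a self-loop).
The vertices on cycles are {0, 1, 2, 3, 4, 5, 6, 7, 9, 10, 11} — 11 in total.

11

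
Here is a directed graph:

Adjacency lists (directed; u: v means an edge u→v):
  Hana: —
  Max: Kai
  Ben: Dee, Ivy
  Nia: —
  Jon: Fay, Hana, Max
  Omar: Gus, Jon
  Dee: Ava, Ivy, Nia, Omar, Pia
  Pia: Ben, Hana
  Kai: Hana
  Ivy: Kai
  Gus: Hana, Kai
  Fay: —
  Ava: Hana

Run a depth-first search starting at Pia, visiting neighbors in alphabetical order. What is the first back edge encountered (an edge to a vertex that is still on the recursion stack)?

Dee->Pia

DFS from Pia (visiting neighbors in alphabetical order); mark gray on enter, black on exit:
Pia gray
  Ben gray
    Dee gray
      Ava gray
        Hana gray
        Hana black
      Ava black
      Ivy gray
        Kai gray
          Kai→Hana: Hana black — skip
        Kai black
      Ivy black
      Nia gray
      Nia black
      Omar gray
        Gus gray
          Gus→Hana: Hana black — skip
          Gus→Kai: Kai black — skip
        Gus black
        Jon gray
          Fay gray
          Fay black
          Jon→Hana: Hana black — skip
          Max gray
            Max→Kai: Kai black — skip
          Max black
        Jon black
      Omar black
      Dee→Pia: Pia is gray → back edge
First back edge: Dee → Pia.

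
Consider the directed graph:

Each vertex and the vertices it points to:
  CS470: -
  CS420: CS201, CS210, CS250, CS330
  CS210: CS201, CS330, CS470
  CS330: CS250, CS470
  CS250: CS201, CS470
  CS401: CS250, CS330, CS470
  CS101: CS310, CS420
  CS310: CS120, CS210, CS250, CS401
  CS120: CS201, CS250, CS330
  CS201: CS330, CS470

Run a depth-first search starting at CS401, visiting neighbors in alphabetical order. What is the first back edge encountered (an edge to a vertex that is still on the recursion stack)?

DFS from CS401 (visiting neighbors in alphabetical order); mark gray on enter, black on exit:
CS401 gray
  CS250 gray
    CS201 gray
      CS330 gray
        CS330→CS250: CS250 is gray → back edge
First back edge: CS330 → CS250.

CS330->CS250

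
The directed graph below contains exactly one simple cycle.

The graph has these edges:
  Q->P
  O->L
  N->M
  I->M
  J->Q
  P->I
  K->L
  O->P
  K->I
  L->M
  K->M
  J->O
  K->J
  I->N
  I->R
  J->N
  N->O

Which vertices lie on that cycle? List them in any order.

DFS with gray/black marking from I:
I gray
  M gray
  M black
  R gray
  R black
  N gray
    O gray
      P gray
        P→I: I is gray → back edge
Back edge closes the cycle I → N → O → P → I; its vertices are {I, N, O, P}.

I, N, O, P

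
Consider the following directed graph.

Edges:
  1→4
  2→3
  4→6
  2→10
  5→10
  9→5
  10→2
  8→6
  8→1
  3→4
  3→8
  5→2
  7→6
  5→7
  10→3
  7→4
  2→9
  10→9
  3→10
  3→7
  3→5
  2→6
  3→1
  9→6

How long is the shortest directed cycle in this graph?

2

For each vertex v, BFS finds the shortest path from v back to v.
The shortest such closed walk is 10 → 3 → 10, length 2.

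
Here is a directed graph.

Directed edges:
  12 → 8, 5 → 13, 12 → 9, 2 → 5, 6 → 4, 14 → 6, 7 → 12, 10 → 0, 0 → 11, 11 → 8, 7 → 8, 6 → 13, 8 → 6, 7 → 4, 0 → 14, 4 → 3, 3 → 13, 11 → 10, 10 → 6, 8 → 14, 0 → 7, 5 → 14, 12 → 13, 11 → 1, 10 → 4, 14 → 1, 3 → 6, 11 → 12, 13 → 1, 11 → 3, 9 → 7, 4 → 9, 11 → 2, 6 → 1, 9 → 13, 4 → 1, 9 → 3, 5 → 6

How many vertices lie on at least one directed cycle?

A vertex is on a directed cycle iff it belongs to a strongly connected component of size ≥ 2 (or has a self-loop).
The vertices on cycles are {0, 3, 4, 6, 7, 8, 9, 10, 11, 12, 14} — 11 in total.

11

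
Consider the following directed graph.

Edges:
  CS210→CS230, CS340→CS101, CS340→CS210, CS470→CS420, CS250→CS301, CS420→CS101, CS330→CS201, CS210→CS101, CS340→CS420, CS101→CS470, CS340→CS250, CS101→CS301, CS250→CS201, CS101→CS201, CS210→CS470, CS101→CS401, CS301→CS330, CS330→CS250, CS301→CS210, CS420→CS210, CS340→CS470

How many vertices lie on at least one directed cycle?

A vertex is on a directed cycle iff it belongs to a strongly connected component of size ≥ 2 (or has a self-loop).
The vertices on cycles are {CS101, CS210, CS250, CS301, CS330, CS420, CS470} — 7 in total.

7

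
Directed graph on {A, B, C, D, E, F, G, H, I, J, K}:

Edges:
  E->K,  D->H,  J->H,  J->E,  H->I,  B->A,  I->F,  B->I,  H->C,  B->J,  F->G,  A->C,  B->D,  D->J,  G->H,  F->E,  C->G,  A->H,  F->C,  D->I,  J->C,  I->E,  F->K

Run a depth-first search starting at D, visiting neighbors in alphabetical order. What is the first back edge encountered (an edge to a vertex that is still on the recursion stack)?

G->H

DFS from D (visiting neighbors in alphabetical order); mark gray on enter, black on exit:
D gray
  H gray
    C gray
      G gray
        G→H: H is gray → back edge
First back edge: G → H.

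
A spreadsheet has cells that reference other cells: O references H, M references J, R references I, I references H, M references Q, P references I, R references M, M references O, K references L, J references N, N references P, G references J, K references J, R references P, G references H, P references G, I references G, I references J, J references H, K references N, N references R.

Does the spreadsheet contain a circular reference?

DFS with white/gray/black marking, starting from M:
M gray
  Q gray
  Q black
  O gray
    H gray
    H black
  O black
  J gray
    J→H: H black — skip
    N gray
      R gray
        P gray
          I gray
            I→H: H black — skip
            I→J: J is gray → back edge
Back edge found, so a cycle exists: J → N → R → P → I → J.

Yes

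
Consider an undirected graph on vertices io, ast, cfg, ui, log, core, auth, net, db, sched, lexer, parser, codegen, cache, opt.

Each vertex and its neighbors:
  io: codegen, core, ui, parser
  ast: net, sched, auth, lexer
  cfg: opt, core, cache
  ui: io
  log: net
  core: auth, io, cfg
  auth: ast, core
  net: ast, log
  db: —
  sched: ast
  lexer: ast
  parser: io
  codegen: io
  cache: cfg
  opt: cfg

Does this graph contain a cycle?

DFS, tracking each vertex's parent; an edge to a visited non-parent vertex closes a cycle.
Start from net:
visit net (parent –)
  visit ast (parent net)
    ast–net: parent, skip
    visit sched (parent ast)
      sched–ast: parent, skip
    visit auth (parent ast)
      auth–ast: parent, skip
      visit core (parent auth)
        core–auth: parent, skip
        visit io (parent core)
          visit codegen (parent io)
            codegen–io: parent, skip
          io–core: parent, skip
          visit ui (parent io)
            ui–io: parent, skip
          visit parser (parent io)
            parser–io: parent, skip
        visit cfg (parent core)
          visit opt (parent cfg)
            opt–cfg: parent, skip
          cfg–core: parent, skip
          visit cache (parent cfg)
            cache–cfg: parent, skip
    visit lexer (parent ast)
      lexer–ast: parent, skip
  visit log (parent net)
    log–net: parent, skip
visit db (parent –)
No non-parent visited neighbor found — the graph is a forest.

No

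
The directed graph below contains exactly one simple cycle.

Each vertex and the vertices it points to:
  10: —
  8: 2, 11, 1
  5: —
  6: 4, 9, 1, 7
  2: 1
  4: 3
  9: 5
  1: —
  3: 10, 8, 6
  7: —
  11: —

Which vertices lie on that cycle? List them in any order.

DFS with gray/black marking from 3:
3 gray
  10 gray
  10 black
  8 gray
    2 gray
      1 gray
      1 black
    2 black
    11 gray
    11 black
    8→1: 1 black — skip
  8 black
  6 gray
    4 gray
      4→3: 3 is gray → back edge
Back edge closes the cycle 3 → 6 → 4 → 3; its vertices are {3, 4, 6}.

3, 4, 6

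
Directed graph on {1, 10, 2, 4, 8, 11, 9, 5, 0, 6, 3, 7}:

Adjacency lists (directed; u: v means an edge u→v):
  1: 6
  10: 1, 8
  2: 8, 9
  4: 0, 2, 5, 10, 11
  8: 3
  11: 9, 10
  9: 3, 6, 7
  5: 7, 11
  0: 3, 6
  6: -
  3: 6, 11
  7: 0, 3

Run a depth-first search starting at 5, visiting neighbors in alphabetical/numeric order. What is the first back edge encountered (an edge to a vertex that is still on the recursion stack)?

9→3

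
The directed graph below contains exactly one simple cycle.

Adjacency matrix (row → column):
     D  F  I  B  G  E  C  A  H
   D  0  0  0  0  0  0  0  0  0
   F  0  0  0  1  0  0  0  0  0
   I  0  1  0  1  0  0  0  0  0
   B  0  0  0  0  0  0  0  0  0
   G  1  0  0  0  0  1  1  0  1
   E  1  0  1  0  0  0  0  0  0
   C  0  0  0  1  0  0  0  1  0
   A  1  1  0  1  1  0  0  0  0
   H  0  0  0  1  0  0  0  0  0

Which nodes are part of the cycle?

DFS with gray/black marking from G:
G gray
  D gray
  D black
  C gray
    A gray
      B gray
      B black
      A→G: G is gray → back edge
Back edge closes the cycle G → C → A → G; its vertices are {A, C, G}.

A, C, G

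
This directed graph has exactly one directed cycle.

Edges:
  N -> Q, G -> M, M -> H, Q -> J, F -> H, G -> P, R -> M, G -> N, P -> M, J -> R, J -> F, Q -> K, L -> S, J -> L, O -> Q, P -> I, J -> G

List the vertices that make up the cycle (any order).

G, J, N, Q

DFS with gray/black marking from Q:
Q gray
  J gray
    G gray
      M gray
        H gray
        H black
      M black
      P gray
        P→M: M black — skip
        I gray
        I black
      P black
      N gray
        N→Q: Q is gray → back edge
Back edge closes the cycle Q → J → G → N → Q; its vertices are {G, J, N, Q}.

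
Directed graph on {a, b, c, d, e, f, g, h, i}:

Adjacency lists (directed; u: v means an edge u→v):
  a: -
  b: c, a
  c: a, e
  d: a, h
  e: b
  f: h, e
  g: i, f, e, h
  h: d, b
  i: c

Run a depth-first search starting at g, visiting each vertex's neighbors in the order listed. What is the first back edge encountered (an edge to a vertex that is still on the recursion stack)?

DFS from g (visiting each vertex's neighbors in the order listed); mark gray on enter, black on exit:
g gray
  i gray
    c gray
      a gray
      a black
      e gray
        b gray
          b→c: c is gray → back edge
First back edge: b → c.

b->c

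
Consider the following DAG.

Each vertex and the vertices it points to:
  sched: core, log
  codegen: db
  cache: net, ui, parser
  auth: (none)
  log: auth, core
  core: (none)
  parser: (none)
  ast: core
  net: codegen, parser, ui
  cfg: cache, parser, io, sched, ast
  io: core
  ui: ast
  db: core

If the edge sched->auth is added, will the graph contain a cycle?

No

Adding sched→auth creates a cycle iff auth can already reach sched.
Explore from auth: no path reaches sched. The graph stays acyclic.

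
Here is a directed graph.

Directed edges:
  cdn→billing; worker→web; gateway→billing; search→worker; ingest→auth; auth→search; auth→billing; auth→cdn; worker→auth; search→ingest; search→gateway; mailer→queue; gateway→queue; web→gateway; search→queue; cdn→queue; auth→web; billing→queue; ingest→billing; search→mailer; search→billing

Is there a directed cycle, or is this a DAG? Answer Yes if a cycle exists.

DFS with white/gray/black marking, starting from ingest:
ingest gray
  billing gray
    queue gray
    queue black
  billing black
  auth gray
    web gray
      gateway gray
        gateway→queue: queue black — skip
        gateway→billing: billing black — skip
      gateway black
    web black
    cdn gray
      cdn→billing: billing black — skip
      cdn→queue: queue black — skip
    cdn black
    auth→billing: billing black — skip
    search gray
      search→gateway: gateway black — skip
      search→queue: queue black — skip
      worker gray
        worker→auth: auth is gray → back edge
Back edge found, so a cycle exists: auth → search → worker → auth.

Yes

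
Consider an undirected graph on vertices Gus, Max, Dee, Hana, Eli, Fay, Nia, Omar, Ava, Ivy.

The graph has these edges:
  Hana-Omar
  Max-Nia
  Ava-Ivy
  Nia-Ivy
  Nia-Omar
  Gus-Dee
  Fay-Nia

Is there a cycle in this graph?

DFS, tracking each vertex's parent; an edge to a visited non-parent vertex closes a cycle.
Start from Fay:
visit Fay (parent –)
  visit Nia (parent Fay)
    Nia–Fay: parent, skip
    visit Max (parent Nia)
      Max–Nia: parent, skip
    visit Omar (parent Nia)
      visit Hana (parent Omar)
        Hana–Omar: parent, skip
      Omar–Nia: parent, skip
    visit Ivy (parent Nia)
      Ivy–Nia: parent, skip
      visit Ava (parent Ivy)
        Ava–Ivy: parent, skip
visit Gus (parent –)
  visit Dee (parent Gus)
    Dee–Gus: parent, skip
visit Eli (parent –)
No non-parent visited neighbor found — the graph is a forest.

No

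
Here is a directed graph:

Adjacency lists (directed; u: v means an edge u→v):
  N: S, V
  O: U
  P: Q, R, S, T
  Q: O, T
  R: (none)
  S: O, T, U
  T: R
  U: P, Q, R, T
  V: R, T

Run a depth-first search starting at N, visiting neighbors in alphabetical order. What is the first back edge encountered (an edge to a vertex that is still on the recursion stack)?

Q→O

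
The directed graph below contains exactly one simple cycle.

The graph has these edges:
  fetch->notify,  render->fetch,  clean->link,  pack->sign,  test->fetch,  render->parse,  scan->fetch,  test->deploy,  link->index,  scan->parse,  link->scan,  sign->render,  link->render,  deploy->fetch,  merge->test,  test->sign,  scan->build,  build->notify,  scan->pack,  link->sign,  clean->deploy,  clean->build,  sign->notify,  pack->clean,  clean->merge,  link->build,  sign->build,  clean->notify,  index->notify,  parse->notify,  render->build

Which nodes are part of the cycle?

link, pack, scan, clean

DFS with gray/black marking from pack:
pack gray
  sign gray
    build gray
      notify gray
      notify black
    build black
    sign→notify: notify black — skip
    render gray
      fetch gray
        fetch→notify: notify black — skip
      fetch black
      render→build: build black — skip
      parse gray
        parse→notify: notify black — skip
      parse black
    render black
  sign black
  clean gray
    link gray
      scan gray
        scan→parse: parse black — skip
        scan→fetch: fetch black — skip
        scan→build: build black — skip
        scan→pack: pack is gray → back edge
Back edge closes the cycle pack → clean → link → scan → pack; its vertices are {link, pack, scan, clean}.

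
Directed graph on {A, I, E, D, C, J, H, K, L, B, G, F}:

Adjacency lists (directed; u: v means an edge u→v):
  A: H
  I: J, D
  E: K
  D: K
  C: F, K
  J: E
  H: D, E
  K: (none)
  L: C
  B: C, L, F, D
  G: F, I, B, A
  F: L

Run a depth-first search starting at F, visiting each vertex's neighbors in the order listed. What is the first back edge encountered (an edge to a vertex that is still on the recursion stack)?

C→F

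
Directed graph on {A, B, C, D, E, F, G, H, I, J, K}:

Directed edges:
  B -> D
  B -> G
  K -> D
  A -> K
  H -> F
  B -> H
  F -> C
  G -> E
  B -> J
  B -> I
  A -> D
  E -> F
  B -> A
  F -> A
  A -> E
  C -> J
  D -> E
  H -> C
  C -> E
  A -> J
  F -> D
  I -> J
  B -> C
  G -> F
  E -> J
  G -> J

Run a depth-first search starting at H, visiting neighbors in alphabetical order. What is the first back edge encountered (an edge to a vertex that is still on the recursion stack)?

DFS from H (visiting neighbors in alphabetical order); mark gray on enter, black on exit:
H gray
  C gray
    E gray
      F gray
        A gray
          D gray
            D→E: E is gray → back edge
First back edge: D → E.

D→E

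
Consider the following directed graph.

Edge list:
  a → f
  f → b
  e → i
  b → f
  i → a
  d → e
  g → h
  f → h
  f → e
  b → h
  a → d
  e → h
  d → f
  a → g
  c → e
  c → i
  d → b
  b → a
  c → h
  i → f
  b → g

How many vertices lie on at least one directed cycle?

A vertex is on a directed cycle iff it belongs to a strongly connected component of size ≥ 2 (or has a self-loop).
The vertices on cycles are {a, b, d, e, f, i} — 6 in total.

6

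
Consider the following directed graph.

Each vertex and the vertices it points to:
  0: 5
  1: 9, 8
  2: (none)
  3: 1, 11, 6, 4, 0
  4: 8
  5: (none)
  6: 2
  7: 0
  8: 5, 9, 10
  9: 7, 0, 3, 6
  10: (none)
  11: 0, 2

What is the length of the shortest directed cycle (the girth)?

3

For each vertex v, BFS finds the shortest path from v back to v.
The shortest such closed walk is 3 → 1 → 9 → 3, length 3.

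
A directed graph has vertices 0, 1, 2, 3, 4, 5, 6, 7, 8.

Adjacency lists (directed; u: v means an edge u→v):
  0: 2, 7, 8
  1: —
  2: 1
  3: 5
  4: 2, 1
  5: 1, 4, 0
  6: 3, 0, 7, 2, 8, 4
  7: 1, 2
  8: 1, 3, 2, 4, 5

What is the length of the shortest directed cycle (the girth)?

3

For each vertex v, BFS finds the shortest path from v back to v.
The shortest such closed walk is 0 → 8 → 5 → 0, length 3.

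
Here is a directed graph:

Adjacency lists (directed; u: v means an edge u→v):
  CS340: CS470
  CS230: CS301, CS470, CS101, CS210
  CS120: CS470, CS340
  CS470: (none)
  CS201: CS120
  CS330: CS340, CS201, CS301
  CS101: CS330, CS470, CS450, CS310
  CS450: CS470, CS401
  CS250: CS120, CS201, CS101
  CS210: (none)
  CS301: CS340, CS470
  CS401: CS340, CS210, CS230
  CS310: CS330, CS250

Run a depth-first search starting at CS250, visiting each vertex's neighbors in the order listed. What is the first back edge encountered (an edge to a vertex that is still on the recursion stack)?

CS230->CS101

DFS from CS250 (visiting each vertex's neighbors in the order listed); mark gray on enter, black on exit:
CS250 gray
  CS120 gray
    CS470 gray
    CS470 black
    CS340 gray
      CS340→CS470: CS470 black — skip
    CS340 black
  CS120 black
  CS201 gray
    CS201→CS120: CS120 black — skip
  CS201 black
  CS101 gray
    CS330 gray
      CS330→CS340: CS340 black — skip
      CS330→CS201: CS201 black — skip
      CS301 gray
        CS301→CS340: CS340 black — skip
        CS301→CS470: CS470 black — skip
      CS301 black
    CS330 black
    CS101→CS470: CS470 black — skip
    CS450 gray
      CS450→CS470: CS470 black — skip
      CS401 gray
        CS401→CS340: CS340 black — skip
        CS210 gray
        CS210 black
        CS230 gray
          CS230→CS301: CS301 black — skip
          CS230→CS470: CS470 black — skip
          CS230→CS101: CS101 is gray → back edge
First back edge: CS230 → CS101.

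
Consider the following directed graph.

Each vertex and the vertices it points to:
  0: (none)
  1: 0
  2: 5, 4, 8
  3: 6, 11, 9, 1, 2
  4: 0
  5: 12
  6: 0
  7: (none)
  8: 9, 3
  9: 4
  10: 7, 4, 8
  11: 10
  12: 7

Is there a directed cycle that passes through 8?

8 is on a cycle iff 8 can reach itself via ≥1 edge.
8 → 3 → 2 → 8 — yes.

Yes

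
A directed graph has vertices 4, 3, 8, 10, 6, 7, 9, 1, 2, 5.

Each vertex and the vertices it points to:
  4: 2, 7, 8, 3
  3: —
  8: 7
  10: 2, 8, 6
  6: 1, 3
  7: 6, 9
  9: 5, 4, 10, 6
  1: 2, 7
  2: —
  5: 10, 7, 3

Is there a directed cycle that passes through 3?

No

3 lies on a cycle iff there is a path from 3 back to itself.
Exploring from 3, it never reaches itself; equivalently, its strongly connected component is a singleton.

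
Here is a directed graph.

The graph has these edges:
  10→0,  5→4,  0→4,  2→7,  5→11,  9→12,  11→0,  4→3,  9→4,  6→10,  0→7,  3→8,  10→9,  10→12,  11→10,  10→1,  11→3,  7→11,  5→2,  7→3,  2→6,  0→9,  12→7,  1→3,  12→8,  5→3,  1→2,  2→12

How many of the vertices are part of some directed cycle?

9

A vertex is on a directed cycle iff it belongs to a strongly connected component of size ≥ 2 (or has a self-loop).
The vertices on cycles are {0, 1, 2, 6, 7, 9, 10, 11, 12} — 9 in total.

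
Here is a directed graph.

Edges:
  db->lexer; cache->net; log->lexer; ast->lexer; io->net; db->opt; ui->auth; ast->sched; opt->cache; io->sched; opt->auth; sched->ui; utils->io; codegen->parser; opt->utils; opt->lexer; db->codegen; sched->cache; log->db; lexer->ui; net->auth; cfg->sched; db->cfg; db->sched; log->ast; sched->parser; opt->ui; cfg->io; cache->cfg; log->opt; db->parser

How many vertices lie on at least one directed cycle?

A vertex is on a directed cycle iff it belongs to a strongly connected component of size ≥ 2 (or has a self-loop).
The vertices on cycles are {io, cfg, cache, sched} — 4 in total.

4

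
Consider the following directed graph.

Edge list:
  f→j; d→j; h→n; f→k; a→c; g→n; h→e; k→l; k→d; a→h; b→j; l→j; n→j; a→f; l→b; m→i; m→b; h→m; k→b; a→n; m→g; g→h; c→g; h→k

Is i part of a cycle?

i lies on a cycle iff there is a path from i back to itself.
Exploring from i, it never reaches itself; equivalently, its strongly connected component is a singleton.

No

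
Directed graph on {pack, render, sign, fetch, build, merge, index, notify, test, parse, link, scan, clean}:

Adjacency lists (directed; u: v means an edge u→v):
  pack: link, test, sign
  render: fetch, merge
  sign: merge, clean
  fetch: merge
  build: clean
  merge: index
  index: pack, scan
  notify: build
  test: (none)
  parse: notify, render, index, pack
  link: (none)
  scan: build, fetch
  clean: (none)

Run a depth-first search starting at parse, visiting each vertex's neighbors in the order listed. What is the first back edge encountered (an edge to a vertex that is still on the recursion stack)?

sign→merge

DFS from parse (visiting each vertex's neighbors in the order listed); mark gray on enter, black on exit:
parse gray
  notify gray
    build gray
      clean gray
      clean black
    build black
  notify black
  render gray
    fetch gray
      merge gray
        index gray
          pack gray
            link gray
            link black
            test gray
            test black
            sign gray
              sign→merge: merge is gray → back edge
First back edge: sign → merge.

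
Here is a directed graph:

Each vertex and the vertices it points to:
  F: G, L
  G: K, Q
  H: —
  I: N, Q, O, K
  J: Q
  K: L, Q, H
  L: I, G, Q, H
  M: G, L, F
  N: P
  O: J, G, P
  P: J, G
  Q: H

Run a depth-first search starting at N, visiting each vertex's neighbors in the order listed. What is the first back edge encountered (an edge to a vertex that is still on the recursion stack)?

DFS from N (visiting each vertex's neighbors in the order listed); mark gray on enter, black on exit:
N gray
  P gray
    J gray
      Q gray
        H gray
        H black
      Q black
    J black
    G gray
      K gray
        L gray
          I gray
            I→N: N is gray → back edge
First back edge: I → N.

I→N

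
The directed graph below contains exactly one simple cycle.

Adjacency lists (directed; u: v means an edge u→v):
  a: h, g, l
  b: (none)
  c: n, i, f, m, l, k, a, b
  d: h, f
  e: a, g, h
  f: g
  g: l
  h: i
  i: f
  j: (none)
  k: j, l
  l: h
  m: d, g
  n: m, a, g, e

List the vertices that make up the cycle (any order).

DFS with gray/black marking from i:
i gray
  f gray
    g gray
      l gray
        h gray
          h→i: i is gray → back edge
Back edge closes the cycle i → f → g → l → h → i; its vertices are {f, g, h, i, l}.

f, g, h, i, l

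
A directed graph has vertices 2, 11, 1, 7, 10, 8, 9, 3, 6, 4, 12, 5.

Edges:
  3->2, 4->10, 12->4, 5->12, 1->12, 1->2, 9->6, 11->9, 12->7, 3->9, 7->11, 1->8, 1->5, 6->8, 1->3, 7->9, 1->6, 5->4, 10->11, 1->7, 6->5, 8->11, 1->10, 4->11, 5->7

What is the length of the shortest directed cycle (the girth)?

4

For each vertex v, BFS finds the shortest path from v back to v.
The shortest such closed walk is 6 → 8 → 11 → 9 → 6, length 4.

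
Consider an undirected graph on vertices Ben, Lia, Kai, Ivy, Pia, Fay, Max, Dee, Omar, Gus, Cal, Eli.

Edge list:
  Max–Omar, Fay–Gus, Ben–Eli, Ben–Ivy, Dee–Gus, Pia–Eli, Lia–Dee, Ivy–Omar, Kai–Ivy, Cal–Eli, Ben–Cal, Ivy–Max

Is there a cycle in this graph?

DFS, tracking each vertex's parent; an edge to a visited non-parent vertex closes a cycle.
Start from Max:
visit Max (parent –)
  visit Ivy (parent Max)
    visit Kai (parent Ivy)
      Kai–Ivy: parent, skip
    visit Ben (parent Ivy)
      visit Eli (parent Ben)
        Eli–Ben: parent, skip
        visit Cal (parent Eli)
          Cal–Ben: Ben visited and ≠ parent → cycle
Cycle: Ben – Eli – Cal – Ben.

Yes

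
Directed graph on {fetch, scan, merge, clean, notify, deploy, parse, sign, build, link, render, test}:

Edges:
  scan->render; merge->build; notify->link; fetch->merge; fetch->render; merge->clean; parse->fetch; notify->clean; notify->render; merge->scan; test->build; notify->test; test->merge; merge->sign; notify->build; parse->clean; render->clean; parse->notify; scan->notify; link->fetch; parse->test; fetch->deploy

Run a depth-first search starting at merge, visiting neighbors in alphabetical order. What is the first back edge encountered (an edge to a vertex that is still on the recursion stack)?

DFS from merge (visiting neighbors in alphabetical order); mark gray on enter, black on exit:
merge gray
  build gray
  build black
  clean gray
  clean black
  scan gray
    notify gray
      notify→build: build black — skip
      notify→clean: clean black — skip
      link gray
        fetch gray
          deploy gray
          deploy black
          fetch→merge: merge is gray → back edge
First back edge: fetch → merge.

fetch->merge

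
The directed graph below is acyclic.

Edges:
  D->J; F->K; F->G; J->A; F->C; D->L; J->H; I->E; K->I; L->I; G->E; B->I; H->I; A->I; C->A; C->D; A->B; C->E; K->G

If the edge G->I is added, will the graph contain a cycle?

Adding G→I creates a cycle iff I can already reach G.
Explore from I: no path reaches G. The graph stays acyclic.

No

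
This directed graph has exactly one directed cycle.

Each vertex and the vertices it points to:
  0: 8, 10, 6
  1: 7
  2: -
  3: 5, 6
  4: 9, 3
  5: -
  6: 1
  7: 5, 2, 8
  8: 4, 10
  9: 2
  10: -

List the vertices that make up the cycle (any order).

1, 3, 4, 6, 7, 8

DFS with gray/black marking from 8:
8 gray
  4 gray
    9 gray
      2 gray
      2 black
    9 black
    3 gray
      5 gray
      5 black
      6 gray
        1 gray
          7 gray
            7→5: 5 black — skip
            7→2: 2 black — skip
            7→8: 8 is gray → back edge
Back edge closes the cycle 8 → 4 → 3 → 6 → 1 → 7 → 8; its vertices are {1, 3, 4, 6, 7, 8}.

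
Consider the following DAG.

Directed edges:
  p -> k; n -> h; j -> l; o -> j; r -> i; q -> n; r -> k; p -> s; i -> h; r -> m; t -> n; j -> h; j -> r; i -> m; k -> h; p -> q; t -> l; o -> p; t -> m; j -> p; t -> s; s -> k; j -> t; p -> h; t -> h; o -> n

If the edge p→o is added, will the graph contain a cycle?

Yes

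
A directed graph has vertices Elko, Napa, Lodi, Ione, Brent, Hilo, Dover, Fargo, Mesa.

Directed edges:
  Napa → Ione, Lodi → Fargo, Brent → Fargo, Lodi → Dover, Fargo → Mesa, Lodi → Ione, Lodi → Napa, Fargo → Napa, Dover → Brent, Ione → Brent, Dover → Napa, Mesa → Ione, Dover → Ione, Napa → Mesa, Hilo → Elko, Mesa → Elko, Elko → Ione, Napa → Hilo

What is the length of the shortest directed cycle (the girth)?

For each vertex v, BFS finds the shortest path from v back to v.
The shortest such closed walk is Fargo → Napa → Ione → Brent → Fargo, length 4.

4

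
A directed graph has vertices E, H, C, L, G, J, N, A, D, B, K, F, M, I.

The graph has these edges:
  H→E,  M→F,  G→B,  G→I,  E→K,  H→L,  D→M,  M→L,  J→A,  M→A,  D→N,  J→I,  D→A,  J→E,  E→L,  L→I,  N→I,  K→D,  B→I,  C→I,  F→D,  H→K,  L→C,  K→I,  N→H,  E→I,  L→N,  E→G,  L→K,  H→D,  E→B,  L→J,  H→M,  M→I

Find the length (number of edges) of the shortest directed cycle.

For each vertex v, BFS finds the shortest path from v back to v.
The shortest such closed walk is H → L → N → H, length 3.

3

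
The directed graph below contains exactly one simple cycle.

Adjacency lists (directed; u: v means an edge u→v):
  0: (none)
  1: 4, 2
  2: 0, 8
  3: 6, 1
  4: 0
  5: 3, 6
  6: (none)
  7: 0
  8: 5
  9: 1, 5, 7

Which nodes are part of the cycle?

DFS with gray/black marking from 5:
5 gray
  3 gray
    6 gray
    6 black
    1 gray
      4 gray
        0 gray
        0 black
      4 black
      2 gray
        2→0: 0 black — skip
        8 gray
          8→5: 5 is gray → back edge
Back edge closes the cycle 5 → 3 → 1 → 2 → 8 → 5; its vertices are {1, 2, 3, 5, 8}.

1, 2, 3, 5, 8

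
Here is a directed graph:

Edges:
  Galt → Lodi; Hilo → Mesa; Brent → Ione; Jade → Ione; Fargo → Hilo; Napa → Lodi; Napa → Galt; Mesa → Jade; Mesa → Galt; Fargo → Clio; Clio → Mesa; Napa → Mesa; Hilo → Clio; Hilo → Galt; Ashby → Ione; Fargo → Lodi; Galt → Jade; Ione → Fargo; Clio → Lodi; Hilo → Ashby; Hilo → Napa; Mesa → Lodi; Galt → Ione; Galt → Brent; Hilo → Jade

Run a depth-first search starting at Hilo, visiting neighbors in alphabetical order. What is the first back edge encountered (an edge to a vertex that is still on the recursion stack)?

Brent→Ione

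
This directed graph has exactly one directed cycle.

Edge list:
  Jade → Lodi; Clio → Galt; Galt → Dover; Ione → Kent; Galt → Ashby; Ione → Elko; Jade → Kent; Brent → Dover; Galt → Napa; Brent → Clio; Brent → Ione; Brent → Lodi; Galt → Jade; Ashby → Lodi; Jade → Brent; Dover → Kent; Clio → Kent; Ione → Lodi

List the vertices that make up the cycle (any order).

Clio, Galt, Jade, Brent

DFS with gray/black marking from Brent:
Brent gray
  Clio gray
    Galt gray
      Dover gray
        Kent gray
        Kent black
      Dover black
      Jade gray
        Jade→Brent: Brent is gray → back edge
Back edge closes the cycle Brent → Clio → Galt → Jade → Brent; its vertices are {Clio, Galt, Jade, Brent}.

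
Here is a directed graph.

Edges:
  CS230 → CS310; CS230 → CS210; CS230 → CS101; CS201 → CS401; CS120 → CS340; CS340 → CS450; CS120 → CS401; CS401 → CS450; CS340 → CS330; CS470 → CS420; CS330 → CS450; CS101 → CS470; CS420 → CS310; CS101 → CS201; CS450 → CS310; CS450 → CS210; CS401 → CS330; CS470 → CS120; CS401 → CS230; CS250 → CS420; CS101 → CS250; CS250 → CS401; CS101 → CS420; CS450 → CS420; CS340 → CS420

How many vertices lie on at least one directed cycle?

A vertex is on a directed cycle iff it belongs to a strongly connected component of size ≥ 2 (or has a self-loop).
The vertices on cycles are {CS101, CS120, CS201, CS230, CS250, CS401, CS470} — 7 in total.

7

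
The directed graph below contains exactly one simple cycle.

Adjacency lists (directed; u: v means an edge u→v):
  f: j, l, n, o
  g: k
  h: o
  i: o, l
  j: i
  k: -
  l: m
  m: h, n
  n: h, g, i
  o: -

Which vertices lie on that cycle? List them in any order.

DFS with gray/black marking from l:
l gray
  m gray
    h gray
      o gray
      o black
    h black
    n gray
      n→h: h black — skip
      g gray
        k gray
        k black
      g black
      i gray
        i→o: o black — skip
        i→l: l is gray → back edge
Back edge closes the cycle l → m → n → i → l; its vertices are {i, l, m, n}.

i, l, m, n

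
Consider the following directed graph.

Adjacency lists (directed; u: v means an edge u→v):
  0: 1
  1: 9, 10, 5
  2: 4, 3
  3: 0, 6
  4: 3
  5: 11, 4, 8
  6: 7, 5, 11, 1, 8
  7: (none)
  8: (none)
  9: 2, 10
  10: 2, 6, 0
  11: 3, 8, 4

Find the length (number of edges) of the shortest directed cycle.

3

For each vertex v, BFS finds the shortest path from v back to v.
The shortest such closed walk is 6 → 1 → 10 → 6, length 3.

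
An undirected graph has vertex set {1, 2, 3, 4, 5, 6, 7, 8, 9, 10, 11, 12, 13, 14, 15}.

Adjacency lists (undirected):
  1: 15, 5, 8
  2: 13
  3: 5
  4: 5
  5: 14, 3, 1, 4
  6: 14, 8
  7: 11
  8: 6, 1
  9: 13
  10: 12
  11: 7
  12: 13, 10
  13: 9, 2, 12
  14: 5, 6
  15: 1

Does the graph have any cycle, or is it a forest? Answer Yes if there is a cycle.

Yes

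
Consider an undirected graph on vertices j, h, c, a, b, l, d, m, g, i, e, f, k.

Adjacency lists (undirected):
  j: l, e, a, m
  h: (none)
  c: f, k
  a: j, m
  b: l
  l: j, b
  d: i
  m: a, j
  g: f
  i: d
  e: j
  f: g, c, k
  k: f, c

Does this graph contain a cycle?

Yes

DFS, tracking each vertex's parent; an edge to a visited non-parent vertex closes a cycle.
Start from a:
visit a (parent –)
  visit j (parent a)
    visit l (parent j)
      l–j: parent, skip
      visit b (parent l)
        b–l: parent, skip
    visit e (parent j)
      e–j: parent, skip
    j–a: parent, skip
    visit m (parent j)
      m–a: a visited and ≠ parent → cycle
Cycle: a – j – m – a.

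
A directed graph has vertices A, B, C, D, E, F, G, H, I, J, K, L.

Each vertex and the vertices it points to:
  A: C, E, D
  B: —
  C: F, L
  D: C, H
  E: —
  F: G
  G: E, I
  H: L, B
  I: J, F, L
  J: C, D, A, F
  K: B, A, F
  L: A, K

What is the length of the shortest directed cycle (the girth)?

For each vertex v, BFS finds the shortest path from v back to v.
The shortest such closed walk is G → I → F → G, length 3.

3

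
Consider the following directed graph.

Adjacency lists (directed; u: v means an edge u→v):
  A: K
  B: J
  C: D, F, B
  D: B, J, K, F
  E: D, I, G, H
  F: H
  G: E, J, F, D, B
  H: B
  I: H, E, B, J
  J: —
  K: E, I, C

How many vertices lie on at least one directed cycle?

6

A vertex is on a directed cycle iff it belongs to a strongly connected component of size ≥ 2 (or has a self-loop).
The vertices on cycles are {C, D, E, G, I, K} — 6 in total.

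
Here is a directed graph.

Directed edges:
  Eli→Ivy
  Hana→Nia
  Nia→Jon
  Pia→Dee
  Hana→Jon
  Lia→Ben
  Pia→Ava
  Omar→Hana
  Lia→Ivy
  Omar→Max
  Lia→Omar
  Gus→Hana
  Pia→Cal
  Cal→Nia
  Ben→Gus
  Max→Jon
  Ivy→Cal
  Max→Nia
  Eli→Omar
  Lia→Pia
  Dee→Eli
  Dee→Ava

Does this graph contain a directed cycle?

DFS with white/gray/black marking, starting from Pia:
Pia gray
  Dee gray
    Ava gray
    Ava black
    Eli gray
      Ivy gray
        Cal gray
          Nia gray
            Jon gray
            Jon black
          Nia black
        Cal black
      Ivy black
      Omar gray
        Hana gray
          Hana→Nia: Nia black — skip
          Hana→Jon: Jon black — skip
        Hana black
        Max gray
          Max→Nia: Nia black — skip
          Max→Jon: Jon black — skip
        Max black
      Omar black
    Eli black
  Dee black
  Pia→Cal: Cal black — skip
  Pia→Ava: Ava black — skip
Pia black
Ben gray
  Gus gray
    Gus→Hana: Hana black — skip
  Gus black
Ben black
Lia gray
  Lia→Ivy: Ivy black — skip
  Lia→Ben: Ben black — skip
  Lia→Omar: Omar black — skip
  Lia→Pia: Pia black — skip
Lia black
Every edge goes to a white or black vertex — no back edge, so the graph is acyclic.

No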